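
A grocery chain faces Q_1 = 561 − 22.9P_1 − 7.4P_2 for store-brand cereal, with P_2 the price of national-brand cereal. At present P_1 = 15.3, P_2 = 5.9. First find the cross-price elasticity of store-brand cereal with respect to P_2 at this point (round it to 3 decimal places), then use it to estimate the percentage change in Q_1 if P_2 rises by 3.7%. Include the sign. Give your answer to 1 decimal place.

At P_1 = 15.3, P_2 = 5.9: Q_1 = 166.97.
∂Q_1/∂P_2 = -7.4.
ε = (∂Q_1/∂P_2)(P_2/Q_1) = -7.4000 × 5.9/166.97 ≈ -0.261.
%ΔQ_1 ≈ ε × %ΔP_2 = -0.261 × (3.7%) = -1.0%.

-1.0%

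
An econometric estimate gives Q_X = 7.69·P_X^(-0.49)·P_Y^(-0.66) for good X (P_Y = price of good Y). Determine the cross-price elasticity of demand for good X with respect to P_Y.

In a log-linear (constant-elasticity) demand function, the coefficient on the exponent of P_Y is the cross-price elasticity.
ε = -0.66. Negative, so good X and good Y are complements.

-0.66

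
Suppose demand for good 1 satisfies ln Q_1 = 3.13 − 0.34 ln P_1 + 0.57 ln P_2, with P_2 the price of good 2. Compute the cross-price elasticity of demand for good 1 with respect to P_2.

In a log-linear (constant-elasticity) demand function, the coefficient on ln P_2 is the cross-price elasticity.
ε = 0.57. Positive, so good 1 and good 2 are substitutes.

0.57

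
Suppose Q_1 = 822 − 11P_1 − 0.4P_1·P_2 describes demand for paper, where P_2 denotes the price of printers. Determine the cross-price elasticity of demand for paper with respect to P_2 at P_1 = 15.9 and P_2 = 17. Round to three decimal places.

-0.201

At P_1 = 15.9 and P_2 = 17: Q_1 = 538.98.
∂Q_1/∂P_2 = -0.4P_1 = -0.4(15.9) = -6.3600.
ε = (∂Q_1/∂P_2)(P_2/Q_1) = -6.3600 × (17/538.98) ≈ -0.201.
ε < 0: complements.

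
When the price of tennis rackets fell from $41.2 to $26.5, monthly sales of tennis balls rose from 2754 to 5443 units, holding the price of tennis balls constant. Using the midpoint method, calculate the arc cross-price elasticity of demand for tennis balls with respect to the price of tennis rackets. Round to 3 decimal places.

ΔQ_A = 5443 − 2754 = 2689; ΔP_B = 26.5 − 41.2 = -14.7.
Midpoints: Q̄_A = 4098.5, P̄_B = 33.85.
ε = (ΔQ_A/Q̄_A)/(ΔP_B/P̄_B) = (2689/4098.5)/(-14.7/33.85) ≈ -1.511.

-1.511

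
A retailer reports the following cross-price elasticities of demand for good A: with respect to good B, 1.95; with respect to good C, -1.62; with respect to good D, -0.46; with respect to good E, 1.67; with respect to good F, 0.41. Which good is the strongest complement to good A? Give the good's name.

good C

Complements have ε < 0. The most negative value is -1.62 (good C).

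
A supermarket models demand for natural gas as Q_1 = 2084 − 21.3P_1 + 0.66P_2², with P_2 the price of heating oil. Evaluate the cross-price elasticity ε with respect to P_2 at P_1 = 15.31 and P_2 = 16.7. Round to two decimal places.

0.19

At P_1 = 15.31 and P_2 = 16.7: Q_1 = 1941.964.
∂Q_1/∂P_2 = 1.32P_2 = 1.32(16.7) = 22.0440.
ε = (∂Q_1/∂P_2)(P_2/Q_1) = 22.0440 × (16.7/1941.964) ≈ 0.19.
ε > 0: substitutes.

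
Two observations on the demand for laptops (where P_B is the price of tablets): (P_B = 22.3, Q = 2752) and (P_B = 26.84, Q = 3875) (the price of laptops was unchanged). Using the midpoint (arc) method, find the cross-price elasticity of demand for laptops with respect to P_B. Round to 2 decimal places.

1.83

ΔQ_A = 3875 − 2752 = 1123; ΔP_B = 26.84 − 22.3 = 4.54.
Midpoints: Q̄_A = 3313.5, P̄_B = 24.57.
ε = (ΔQ_A/Q̄_A)/(ΔP_B/P̄_B) = (1123/3313.5)/(4.54/24.57) ≈ 1.83.
ε > 0: laptops and tablets are substitutes.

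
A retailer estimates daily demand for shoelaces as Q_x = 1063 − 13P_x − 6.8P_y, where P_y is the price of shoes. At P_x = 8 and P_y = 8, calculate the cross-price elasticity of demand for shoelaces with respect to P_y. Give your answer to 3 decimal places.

-0.060

At P_x = 8 and P_y = 8: Q_x = 904.6.
∂Q_x/∂P_y = -6.8.
ε = (∂Q_x/∂P_y)(P_y/Q_x) = -6.8 × (8/904.6) ≈ -0.060.
Since ε < 0, shoelaces and shoes are complements.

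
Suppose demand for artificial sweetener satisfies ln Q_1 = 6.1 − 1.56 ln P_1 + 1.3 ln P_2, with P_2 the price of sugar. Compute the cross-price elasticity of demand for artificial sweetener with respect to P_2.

1.30

In a log-linear (constant-elasticity) demand function, the coefficient on ln P_2 is the cross-price elasticity.
ε = 1.30. Positive, so artificial sweetener and sugar are substitutes.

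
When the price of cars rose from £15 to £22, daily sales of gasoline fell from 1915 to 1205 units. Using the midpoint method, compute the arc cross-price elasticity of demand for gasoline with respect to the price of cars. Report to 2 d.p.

-1.20

ΔQ_A = 1205 − 1915 = -710; ΔP_B = 22 − 15 = 7.
Midpoints: Q̄_A = 1560.0, P̄_B = 18.50.
ε = (ΔQ_A/Q̄_A)/(ΔP_B/P̄_B) = (-710/1560.0)/(7/18.50) ≈ -1.20.
ε < 0: gasoline and cars are complements.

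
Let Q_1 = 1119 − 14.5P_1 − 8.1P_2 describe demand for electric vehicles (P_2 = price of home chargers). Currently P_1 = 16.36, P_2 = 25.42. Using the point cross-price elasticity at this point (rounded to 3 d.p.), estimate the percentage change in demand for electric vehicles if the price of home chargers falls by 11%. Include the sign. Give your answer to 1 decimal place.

At P_1 = 16.36, P_2 = 25.42: Q_1 = 675.878.
∂Q_1/∂P_2 = -8.1.
ε = (∂Q_1/∂P_2)(P_2/Q_1) = -8.1000 × 25.42/675.878 ≈ -0.305.
%ΔQ_1 ≈ ε × %ΔP_2 = -0.305 × (-11%) = 3.4%.

3.4%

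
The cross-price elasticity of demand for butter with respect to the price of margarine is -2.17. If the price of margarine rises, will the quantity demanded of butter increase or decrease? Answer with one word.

decrease

ε < 0 and the price of margarine rises, so the quantity of butter moves in the opposite direction: it decreases.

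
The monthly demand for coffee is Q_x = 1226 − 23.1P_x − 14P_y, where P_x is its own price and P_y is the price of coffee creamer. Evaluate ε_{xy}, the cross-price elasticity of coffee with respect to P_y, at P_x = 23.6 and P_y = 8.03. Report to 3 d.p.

At P_x = 23.6 and P_y = 8.03: Q_x = 568.42.
∂Q_x/∂P_y = -14.
ε = (∂Q_x/∂P_y)(P_y/Q_x) = -14 × (8.03/568.42) ≈ -0.198.
Since ε < 0, coffee and coffee creamer are complements.

-0.198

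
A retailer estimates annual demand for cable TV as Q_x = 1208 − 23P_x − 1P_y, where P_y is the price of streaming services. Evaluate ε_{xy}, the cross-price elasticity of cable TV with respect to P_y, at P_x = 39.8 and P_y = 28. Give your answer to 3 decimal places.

At P_x = 39.8 and P_y = 28: Q_x = 264.6.
∂Q_x/∂P_y = -1.
ε = (∂Q_x/∂P_y)(P_y/Q_x) = -1 × (28/264.6) ≈ -0.106.
Since ε < 0, cable TV and streaming services are complements.

-0.106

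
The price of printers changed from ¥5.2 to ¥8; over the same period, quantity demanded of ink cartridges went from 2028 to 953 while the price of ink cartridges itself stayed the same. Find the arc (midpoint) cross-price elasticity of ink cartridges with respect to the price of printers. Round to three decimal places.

ΔQ_A = 953 − 2028 = -1075; ΔP_B = 8 − 5.2 = 2.8.
Midpoints: Q̄_A = 1490.5, P̄_B = 6.60.
ε = (ΔQ_A/Q̄_A)/(ΔP_B/P̄_B) = (-1075/1490.5)/(2.8/6.60) ≈ -1.700.

-1.700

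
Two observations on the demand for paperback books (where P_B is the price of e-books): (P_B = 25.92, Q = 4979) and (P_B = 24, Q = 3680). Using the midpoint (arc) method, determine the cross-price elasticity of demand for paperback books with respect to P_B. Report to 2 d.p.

ΔQ_A = 3680 − 4979 = -1299; ΔP_B = 24 − 25.92 = -1.92.
Midpoints: Q̄_A = 4329.5, P̄_B = 24.96.
ε = (ΔQ_A/Q̄_A)/(ΔP_B/P̄_B) = (-1299/4329.5)/(-1.92/24.96) ≈ 3.90.

3.90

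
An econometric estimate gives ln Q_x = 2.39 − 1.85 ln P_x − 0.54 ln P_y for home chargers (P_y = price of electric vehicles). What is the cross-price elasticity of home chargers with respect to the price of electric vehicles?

In a log-linear (constant-elasticity) demand function, the coefficient on ln P_y is the cross-price elasticity.
ε = -0.54. Negative, so home chargers and electric vehicles are complements.

-0.54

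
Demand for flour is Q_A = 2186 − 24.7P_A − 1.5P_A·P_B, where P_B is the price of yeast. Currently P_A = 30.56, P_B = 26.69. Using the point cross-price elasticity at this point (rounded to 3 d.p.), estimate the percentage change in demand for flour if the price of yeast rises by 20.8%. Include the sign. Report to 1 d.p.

At P_A = 30.56, P_B = 26.69: Q_A = 207.698.
∂Q_A/∂P_B = -1.5P_A = -45.8400.
ε = (∂Q_A/∂P_B)(P_B/Q_A) = -45.8400 × 26.69/207.698 ≈ -5.891.
%ΔQ_A ≈ ε × %ΔP_B = -5.891 × (20.8%) = -122.5%.

-122.5%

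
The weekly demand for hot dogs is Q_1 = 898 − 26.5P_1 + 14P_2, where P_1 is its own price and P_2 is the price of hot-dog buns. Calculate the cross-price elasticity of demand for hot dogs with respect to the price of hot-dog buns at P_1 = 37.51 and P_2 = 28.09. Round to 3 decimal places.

At P_1 = 37.51 and P_2 = 28.09: Q_1 = 297.245.
∂Q_1/∂P_2 = 14.
ε = (∂Q_1/∂P_2)(P_2/Q_1) = 14 × (28.09/297.245) ≈ 1.323.

1.323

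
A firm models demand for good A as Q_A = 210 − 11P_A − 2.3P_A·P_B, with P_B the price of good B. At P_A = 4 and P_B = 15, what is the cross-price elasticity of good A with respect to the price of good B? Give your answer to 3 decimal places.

At P_A = 4 and P_B = 15: Q_A = 28.
∂Q_A/∂P_B = -2.3P_A = -2.3(4) = -9.2000.
ε = (∂Q_A/∂P_B)(P_B/Q_A) = -9.2000 × (15/28) ≈ -4.929.

-4.929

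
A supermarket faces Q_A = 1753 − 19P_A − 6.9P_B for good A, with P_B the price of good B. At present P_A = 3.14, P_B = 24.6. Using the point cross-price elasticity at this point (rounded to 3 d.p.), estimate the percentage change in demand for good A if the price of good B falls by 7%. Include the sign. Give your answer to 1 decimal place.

At P_A = 3.14, P_B = 24.6: Q_A = 1523.6.
∂Q_A/∂P_B = -6.9.
ε = (∂Q_A/∂P_B)(P_B/Q_A) = -6.9000 × 24.6/1523.6 ≈ -0.111.
%ΔQ_A ≈ ε × %ΔP_B = -0.111 × (-7%) = 0.8%.

0.8%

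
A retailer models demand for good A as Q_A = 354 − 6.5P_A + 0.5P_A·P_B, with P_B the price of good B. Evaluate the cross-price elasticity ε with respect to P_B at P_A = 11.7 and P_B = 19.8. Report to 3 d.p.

At P_A = 11.7 and P_B = 19.8: Q_A = 393.78.
∂Q_A/∂P_B = 0.5P_A = 0.5(11.7) = 5.8500.
ε = (∂Q_A/∂P_B)(P_B/Q_A) = 5.8500 × (19.8/393.78) ≈ 0.294.
ε > 0: substitutes.

0.294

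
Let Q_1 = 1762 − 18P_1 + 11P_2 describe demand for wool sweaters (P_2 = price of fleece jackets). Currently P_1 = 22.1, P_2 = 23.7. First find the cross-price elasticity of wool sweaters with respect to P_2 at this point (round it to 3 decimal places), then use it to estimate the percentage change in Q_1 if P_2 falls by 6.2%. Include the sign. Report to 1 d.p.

At P_1 = 22.1, P_2 = 23.7: Q_1 = 1624.9.
∂Q_1/∂P_2 = 11.
ε = (∂Q_1/∂P_2)(P_2/Q_1) = 11.0000 × 23.7/1624.9 ≈ 0.160.
%ΔQ_1 ≈ ε × %ΔP_2 = 0.160 × (-6.2%) = -1.0%.

-1.0%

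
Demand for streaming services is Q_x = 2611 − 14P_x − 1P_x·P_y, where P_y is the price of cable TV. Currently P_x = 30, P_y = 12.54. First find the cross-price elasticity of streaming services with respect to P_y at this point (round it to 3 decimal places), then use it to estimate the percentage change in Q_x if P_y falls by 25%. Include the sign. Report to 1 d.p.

At P_x = 30, P_y = 12.54: Q_x = 1814.8.
∂Q_x/∂P_y = -1P_x = -30.0000.
ε = (∂Q_x/∂P_y)(P_y/Q_x) = -30.0000 × 12.54/1814.8 ≈ -0.207.
%ΔQ_x ≈ ε × %ΔP_y = -0.207 × (-25%) = 5.2%.

5.2%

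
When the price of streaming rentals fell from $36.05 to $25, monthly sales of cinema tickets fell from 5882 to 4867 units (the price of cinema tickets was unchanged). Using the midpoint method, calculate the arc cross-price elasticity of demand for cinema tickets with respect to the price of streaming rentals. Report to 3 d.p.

ΔQ_A = 4867 − 5882 = -1015; ΔP_B = 25 − 36.05 = -11.05.
Midpoints: Q̄_A = 5374.5, P̄_B = 30.52.
ε = (ΔQ_A/Q̄_A)/(ΔP_B/P̄_B) = (-1015/5374.5)/(-11.05/30.52) ≈ 0.522.

0.522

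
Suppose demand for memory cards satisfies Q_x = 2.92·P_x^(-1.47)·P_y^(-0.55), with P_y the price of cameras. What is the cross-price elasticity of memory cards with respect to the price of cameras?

-0.55

In a log-linear (constant-elasticity) demand function, the coefficient on the exponent of P_y is the cross-price elasticity.
ε = -0.55. Negative, so memory cards and cameras are complements.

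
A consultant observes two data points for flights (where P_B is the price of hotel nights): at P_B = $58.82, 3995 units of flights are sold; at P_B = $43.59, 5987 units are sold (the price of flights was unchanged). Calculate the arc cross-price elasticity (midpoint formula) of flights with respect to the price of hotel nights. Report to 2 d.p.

-1.34

ΔQ_A = 5987 − 3995 = 1992; ΔP_B = 43.59 − 58.82 = -15.23.
Midpoints: Q̄_A = 4991.0, P̄_B = 51.20.
ε = (ΔQ_A/Q̄_A)/(ΔP_B/P̄_B) = (1992/4991.0)/(-15.23/51.20) ≈ -1.34.
ε < 0: flights and hotel nights are complements.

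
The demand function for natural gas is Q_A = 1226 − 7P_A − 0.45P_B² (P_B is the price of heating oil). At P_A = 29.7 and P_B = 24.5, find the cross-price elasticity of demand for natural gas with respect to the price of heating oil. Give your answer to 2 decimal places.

-0.72

At P_A = 29.7 and P_B = 24.5: Q_A = 747.987.
∂Q_A/∂P_B = -0.9P_B = -0.9(24.5) = -22.0500.
ε = (∂Q_A/∂P_B)(P_B/Q_A) = -22.0500 × (24.5/747.987) ≈ -0.72.
ε < 0: complements.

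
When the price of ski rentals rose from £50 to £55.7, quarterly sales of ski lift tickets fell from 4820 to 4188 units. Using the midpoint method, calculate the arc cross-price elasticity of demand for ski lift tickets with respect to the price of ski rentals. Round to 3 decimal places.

-1.301

ΔQ_A = 4188 − 4820 = -632; ΔP_B = 55.7 − 50 = 5.7.
Midpoints: Q̄_A = 4504.0, P̄_B = 52.85.
ε = (ΔQ_A/Q̄_A)/(ΔP_B/P̄_B) = (-632/4504.0)/(5.7/52.85) ≈ -1.301.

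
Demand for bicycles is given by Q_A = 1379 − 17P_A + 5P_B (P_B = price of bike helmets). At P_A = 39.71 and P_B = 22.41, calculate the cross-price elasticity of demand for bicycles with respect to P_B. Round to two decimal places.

0.14

At P_A = 39.71 and P_B = 22.41: Q_A = 815.98.
∂Q_A/∂P_B = 5.
ε = (∂Q_A/∂P_B)(P_B/Q_A) = 5 × (22.41/815.98) ≈ 0.14.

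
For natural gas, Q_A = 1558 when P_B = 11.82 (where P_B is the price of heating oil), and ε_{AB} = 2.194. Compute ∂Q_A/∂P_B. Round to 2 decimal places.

ε = (∂Q_A/∂P_B)·(P_B/Q_A) ⇒ ∂Q_A/∂P_B = ε·Q_A/P_B = 2.194 × 1558/11.82 ≈ 289.19.

289.19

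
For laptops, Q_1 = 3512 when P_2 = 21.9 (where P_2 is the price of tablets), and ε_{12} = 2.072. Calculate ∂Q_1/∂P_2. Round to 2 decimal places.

332.28

ε = (∂Q_1/∂P_2)·(P_2/Q_1) ⇒ ∂Q_1/∂P_2 = ε·Q_1/P_2 = 2.072 × 3512/21.9 ≈ 332.28.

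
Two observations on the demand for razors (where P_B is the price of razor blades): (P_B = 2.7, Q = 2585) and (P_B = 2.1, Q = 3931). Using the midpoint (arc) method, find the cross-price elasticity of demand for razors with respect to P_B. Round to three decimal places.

ΔQ_A = 3931 − 2585 = 1346; ΔP_B = 2.1 − 2.7 = -0.6.
Midpoints: Q̄_A = 3258.0, P̄_B = 2.40.
ε = (ΔQ_A/Q̄_A)/(ΔP_B/P̄_B) = (1346/3258.0)/(-0.6/2.40) ≈ -1.653.
ε < 0: razors and razor blades are complements.

-1.653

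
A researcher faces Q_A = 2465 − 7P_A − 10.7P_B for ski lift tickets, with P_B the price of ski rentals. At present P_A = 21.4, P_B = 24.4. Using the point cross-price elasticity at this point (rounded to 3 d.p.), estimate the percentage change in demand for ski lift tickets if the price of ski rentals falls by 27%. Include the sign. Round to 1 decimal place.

At P_A = 21.4, P_B = 24.4: Q_A = 2054.12.
∂Q_A/∂P_B = -10.7.
ε = (∂Q_A/∂P_B)(P_B/Q_A) = -10.7000 × 24.4/2054.12 ≈ -0.127.
%ΔQ_A ≈ ε × %ΔP_B = -0.127 × (-27%) = 3.4%.

3.4%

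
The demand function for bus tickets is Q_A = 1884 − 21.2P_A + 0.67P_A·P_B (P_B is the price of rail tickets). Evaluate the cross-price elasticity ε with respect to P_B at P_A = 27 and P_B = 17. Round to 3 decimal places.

At P_A = 27 and P_B = 17: Q_A = 1619.13.
∂Q_A/∂P_B = 0.67P_A = 0.67(27) = 18.0900.
ε = (∂Q_A/∂P_B)(P_B/Q_A) = 18.0900 × (17/1619.13) ≈ 0.190.
ε > 0: substitutes.

0.190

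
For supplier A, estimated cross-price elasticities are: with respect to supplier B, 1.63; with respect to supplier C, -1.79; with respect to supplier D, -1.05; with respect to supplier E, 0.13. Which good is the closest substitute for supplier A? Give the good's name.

supplier B

Substitutes have ε > 0. Among the positive values, 1.63 (supplier B) is largest.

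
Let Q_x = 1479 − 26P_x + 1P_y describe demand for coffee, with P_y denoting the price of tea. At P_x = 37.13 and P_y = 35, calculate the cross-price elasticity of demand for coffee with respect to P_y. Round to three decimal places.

0.064

At P_x = 37.13 and P_y = 35: Q_x = 548.62.
∂Q_x/∂P_y = 1.
ε = (∂Q_x/∂P_y)(P_y/Q_x) = 1 × (35/548.62) ≈ 0.064.
Since ε > 0, coffee and tea are substitutes.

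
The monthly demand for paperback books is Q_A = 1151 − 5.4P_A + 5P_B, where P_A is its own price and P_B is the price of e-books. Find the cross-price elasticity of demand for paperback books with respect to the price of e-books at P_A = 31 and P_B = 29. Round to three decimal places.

At P_A = 31 and P_B = 29: Q_A = 1128.6.
∂Q_A/∂P_B = 5.
ε = (∂Q_A/∂P_B)(P_B/Q_A) = 5 × (29/1128.6) ≈ 0.128.
Since ε > 0, paperback books and e-books are substitutes.

0.128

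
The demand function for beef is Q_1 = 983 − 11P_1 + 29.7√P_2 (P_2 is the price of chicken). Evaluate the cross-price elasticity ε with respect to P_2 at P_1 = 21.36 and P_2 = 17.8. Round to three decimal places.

0.072

At P_1 = 21.36 and P_2 = 17.8: Q_1 = 873.344.
∂Q_1/∂P_2 = 29.7/(2√P_2) = 29.7/(2√17.8) = 3.5198.
ε = (∂Q_1/∂P_2)(P_2/Q_1) = 3.5198 × (17.8/873.344) ≈ 0.072.
ε > 0: substitutes.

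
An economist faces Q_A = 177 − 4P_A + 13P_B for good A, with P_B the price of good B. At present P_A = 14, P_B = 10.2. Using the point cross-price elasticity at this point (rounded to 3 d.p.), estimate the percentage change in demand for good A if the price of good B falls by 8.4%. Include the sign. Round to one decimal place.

-4.4%

At P_A = 14, P_B = 10.2: Q_A = 253.6.
∂Q_A/∂P_B = 13.
ε = (∂Q_A/∂P_B)(P_B/Q_A) = 13.0000 × 10.2/253.6 ≈ 0.523.
%ΔQ_A ≈ ε × %ΔP_B = 0.523 × (-8.4%) = -4.4%.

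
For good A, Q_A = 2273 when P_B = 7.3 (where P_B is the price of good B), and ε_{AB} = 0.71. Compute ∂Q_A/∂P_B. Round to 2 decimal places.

ε = (∂Q_A/∂P_B)·(P_B/Q_A) ⇒ ∂Q_A/∂P_B = ε·Q_A/P_B = 0.71 × 2273/7.3 ≈ 221.07.

221.07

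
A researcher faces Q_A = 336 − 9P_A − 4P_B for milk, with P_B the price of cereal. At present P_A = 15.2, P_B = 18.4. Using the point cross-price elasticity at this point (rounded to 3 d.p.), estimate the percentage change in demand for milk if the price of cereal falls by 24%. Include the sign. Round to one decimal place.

14.1%

At P_A = 15.2, P_B = 18.4: Q_A = 125.6.
∂Q_A/∂P_B = -4.
ε = (∂Q_A/∂P_B)(P_B/Q_A) = -4.0000 × 18.4/125.6 ≈ -0.586.
%ΔQ_A ≈ ε × %ΔP_B = -0.586 × (-24%) = 14.1%.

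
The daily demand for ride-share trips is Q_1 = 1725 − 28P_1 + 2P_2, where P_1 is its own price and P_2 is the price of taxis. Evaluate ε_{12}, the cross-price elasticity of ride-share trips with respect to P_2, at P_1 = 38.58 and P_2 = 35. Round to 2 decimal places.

At P_1 = 38.58 and P_2 = 35: Q_1 = 714.76.
∂Q_1/∂P_2 = 2.
ε = (∂Q_1/∂P_2)(P_2/Q_1) = 2 × (35/714.76) ≈ 0.10.

0.10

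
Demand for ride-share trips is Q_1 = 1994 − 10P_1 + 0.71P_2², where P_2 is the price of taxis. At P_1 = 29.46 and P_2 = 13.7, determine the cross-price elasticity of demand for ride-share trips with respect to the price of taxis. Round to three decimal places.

0.145

At P_1 = 29.46 and P_2 = 13.7: Q_1 = 1832.660.
∂Q_1/∂P_2 = 1.42P_2 = 1.42(13.7) = 19.4540.
ε = (∂Q_1/∂P_2)(P_2/Q_1) = 19.4540 × (13.7/1832.660) ≈ 0.145.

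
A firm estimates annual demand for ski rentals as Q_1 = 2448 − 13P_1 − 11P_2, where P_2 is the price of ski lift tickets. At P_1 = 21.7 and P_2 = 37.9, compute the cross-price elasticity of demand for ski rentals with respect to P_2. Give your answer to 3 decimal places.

-0.238

At P_1 = 21.7 and P_2 = 37.9: Q_1 = 1749.
∂Q_1/∂P_2 = -11.
ε = (∂Q_1/∂P_2)(P_2/Q_1) = -11 × (37.9/1749) ≈ -0.238.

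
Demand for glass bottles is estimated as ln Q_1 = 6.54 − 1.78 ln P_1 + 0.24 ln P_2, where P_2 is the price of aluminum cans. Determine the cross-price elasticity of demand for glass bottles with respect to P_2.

In a log-linear (constant-elasticity) demand function, the coefficient on ln P_2 is the cross-price elasticity.
ε = 0.24. Positive, so glass bottles and aluminum cans are substitutes.

0.24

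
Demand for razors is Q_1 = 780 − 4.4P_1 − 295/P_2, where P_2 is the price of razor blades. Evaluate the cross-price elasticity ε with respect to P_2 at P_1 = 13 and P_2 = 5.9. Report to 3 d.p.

At P_1 = 13 and P_2 = 5.9: Q_1 = 672.8.
∂Q_1/∂P_2 = 295/P_2² = 8.4746.
ε = (∂Q_1/∂P_2)(P_2/Q_1) = 8.4746 × (5.9/672.8) ≈ 0.074.
ε > 0: substitutes.

0.074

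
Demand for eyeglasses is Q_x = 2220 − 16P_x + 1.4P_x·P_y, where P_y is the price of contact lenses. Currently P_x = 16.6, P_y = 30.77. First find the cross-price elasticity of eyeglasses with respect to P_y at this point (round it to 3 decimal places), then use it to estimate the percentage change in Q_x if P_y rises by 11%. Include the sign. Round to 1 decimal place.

At P_x = 16.6, P_y = 30.77: Q_x = 2669.495.
∂Q_x/∂P_y = 1.4P_x = 23.2400.
ε = (∂Q_x/∂P_y)(P_y/Q_x) = 23.2400 × 30.77/2669.495 ≈ 0.268.
%ΔQ_x ≈ ε × %ΔP_y = 0.268 × (11%) = 2.9%.

2.9%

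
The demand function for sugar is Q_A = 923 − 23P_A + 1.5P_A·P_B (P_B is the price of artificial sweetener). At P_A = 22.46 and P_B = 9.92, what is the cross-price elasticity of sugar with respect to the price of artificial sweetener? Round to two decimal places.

0.45

At P_A = 22.46 and P_B = 9.92: Q_A = 740.625.
∂Q_A/∂P_B = 1.5P_A = 1.5(22.46) = 33.6900.
ε = (∂Q_A/∂P_B)(P_B/Q_A) = 33.6900 × (9.92/740.625) ≈ 0.45.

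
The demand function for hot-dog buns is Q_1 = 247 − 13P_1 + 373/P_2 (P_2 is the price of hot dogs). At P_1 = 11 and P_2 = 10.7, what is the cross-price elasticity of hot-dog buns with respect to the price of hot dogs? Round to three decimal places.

-0.251

At P_1 = 11 and P_2 = 10.7: Q_1 = 138.860.
∂Q_1/∂P_2 = −373/P_2² = -3.2579.
ε = (∂Q_1/∂P_2)(P_2/Q_1) = -3.2579 × (10.7/138.860) ≈ -0.251.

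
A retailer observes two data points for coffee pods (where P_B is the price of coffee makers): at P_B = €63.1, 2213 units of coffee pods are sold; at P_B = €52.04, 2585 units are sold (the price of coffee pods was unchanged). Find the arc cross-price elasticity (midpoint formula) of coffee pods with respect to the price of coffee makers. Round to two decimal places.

-0.81

ΔQ_A = 2585 − 2213 = 372; ΔP_B = 52.04 − 63.1 = -11.06.
Midpoints: Q̄_A = 2399.0, P̄_B = 57.57.
ε = (ΔQ_A/Q̄_A)/(ΔP_B/P̄_B) = (372/2399.0)/(-11.06/57.57) ≈ -0.81.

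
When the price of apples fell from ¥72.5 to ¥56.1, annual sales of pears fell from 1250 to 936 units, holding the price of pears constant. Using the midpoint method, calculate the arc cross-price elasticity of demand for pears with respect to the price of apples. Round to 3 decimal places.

ΔQ_A = 936 − 1250 = -314; ΔP_B = 56.1 − 72.5 = -16.4.
Midpoints: Q̄_A = 1093.0, P̄_B = 64.30.
ε = (ΔQ_A/Q̄_A)/(ΔP_B/P̄_B) = (-314/1093.0)/(-16.4/64.30) ≈ 1.126.

1.126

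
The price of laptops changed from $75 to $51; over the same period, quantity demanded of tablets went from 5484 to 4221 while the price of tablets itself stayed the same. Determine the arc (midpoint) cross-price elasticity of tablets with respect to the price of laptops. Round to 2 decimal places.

ΔQ_A = 4221 − 5484 = -1263; ΔP_B = 51 − 75 = -24.
Midpoints: Q̄_A = 4852.5, P̄_B = 63.00.
ε = (ΔQ_A/Q̄_A)/(ΔP_B/P̄_B) = (-1263/4852.5)/(-24/63.00) ≈ 0.68.

0.68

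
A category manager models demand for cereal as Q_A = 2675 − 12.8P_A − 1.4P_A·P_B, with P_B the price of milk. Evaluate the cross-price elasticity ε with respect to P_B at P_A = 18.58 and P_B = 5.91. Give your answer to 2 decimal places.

-0.07

At P_A = 18.58 and P_B = 5.91: Q_A = 2283.445.
∂Q_A/∂P_B = -1.4P_A = -1.4(18.58) = -26.0120.
ε = (∂Q_A/∂P_B)(P_B/Q_A) = -26.0120 × (5.91/2283.445) ≈ -0.07.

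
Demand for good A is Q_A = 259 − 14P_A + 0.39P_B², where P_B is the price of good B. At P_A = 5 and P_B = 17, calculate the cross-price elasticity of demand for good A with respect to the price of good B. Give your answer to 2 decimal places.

0.75

At P_A = 5 and P_B = 17: Q_A = 301.71.
∂Q_A/∂P_B = 0.78P_B = 0.78(17) = 13.2600.
ε = (∂Q_A/∂P_B)(P_B/Q_A) = 13.2600 × (17/301.71) ≈ 0.75.
ε > 0: substitutes.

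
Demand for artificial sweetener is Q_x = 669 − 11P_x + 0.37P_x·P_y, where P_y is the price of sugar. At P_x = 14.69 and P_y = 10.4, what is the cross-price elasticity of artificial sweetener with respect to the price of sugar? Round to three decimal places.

0.100

At P_x = 14.69 and P_y = 10.4: Q_x = 563.937.
∂Q_x/∂P_y = 0.37P_x = 0.37(14.69) = 5.4353.
ε = (∂Q_x/∂P_y)(P_y/Q_x) = 5.4353 × (10.4/563.937) ≈ 0.100.
ε > 0: substitutes.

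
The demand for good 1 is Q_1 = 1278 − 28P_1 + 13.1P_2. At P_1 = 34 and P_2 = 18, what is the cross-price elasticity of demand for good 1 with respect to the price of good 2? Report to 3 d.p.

0.420

At P_1 = 34 and P_2 = 18: Q_1 = 561.8.
∂Q_1/∂P_2 = 13.1.
ε = (∂Q_1/∂P_2)(P_2/Q_1) = 13.1 × (18/561.8) ≈ 0.420.
Since ε > 0, good 1 and good 2 are substitutes.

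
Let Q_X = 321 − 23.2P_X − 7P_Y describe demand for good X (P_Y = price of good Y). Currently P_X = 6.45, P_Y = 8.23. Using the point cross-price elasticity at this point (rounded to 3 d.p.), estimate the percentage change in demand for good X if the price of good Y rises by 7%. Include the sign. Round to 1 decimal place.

-3.5%

At P_X = 6.45, P_Y = 8.23: Q_X = 113.75.
∂Q_X/∂P_Y = -7.
ε = (∂Q_X/∂P_Y)(P_Y/Q_X) = -7.0000 × 8.23/113.75 ≈ -0.506.
%ΔQ_X ≈ ε × %ΔP_Y = -0.506 × (7%) = -3.5%.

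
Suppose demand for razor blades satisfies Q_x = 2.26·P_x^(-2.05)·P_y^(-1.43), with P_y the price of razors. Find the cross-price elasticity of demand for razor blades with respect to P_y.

In a log-linear (constant-elasticity) demand function, the coefficient on the exponent of P_y is the cross-price elasticity.
ε = -1.43. Negative, so razor blades and razors are complements.

-1.43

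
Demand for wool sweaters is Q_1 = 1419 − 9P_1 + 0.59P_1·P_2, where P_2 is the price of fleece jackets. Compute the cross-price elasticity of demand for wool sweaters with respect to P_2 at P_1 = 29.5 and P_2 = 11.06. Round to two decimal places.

At P_1 = 29.5 and P_2 = 11.06: Q_1 = 1345.999.
∂Q_1/∂P_2 = 0.59P_1 = 0.59(29.5) = 17.4050.
ε = (∂Q_1/∂P_2)(P_2/Q_1) = 17.4050 × (11.06/1345.999) ≈ 0.14.

0.14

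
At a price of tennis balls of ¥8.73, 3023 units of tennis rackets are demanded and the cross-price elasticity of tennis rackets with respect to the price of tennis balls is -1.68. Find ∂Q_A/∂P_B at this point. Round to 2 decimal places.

-581.75

ε = (∂Q_A/∂P_B)·(P_B/Q_A) ⇒ ∂Q_A/∂P_B = ε·Q_A/P_B = -1.68 × 3023/8.73 ≈ -581.75.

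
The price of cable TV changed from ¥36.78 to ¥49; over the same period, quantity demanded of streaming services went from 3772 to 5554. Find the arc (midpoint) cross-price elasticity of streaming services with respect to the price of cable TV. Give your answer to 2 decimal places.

1.34

ΔQ_A = 5554 − 3772 = 1782; ΔP_B = 49 − 36.78 = 12.22.
Midpoints: Q̄_A = 4663.0, P̄_B = 42.89.
ε = (ΔQ_A/Q̄_A)/(ΔP_B/P̄_B) = (1782/4663.0)/(12.22/42.89) ≈ 1.34.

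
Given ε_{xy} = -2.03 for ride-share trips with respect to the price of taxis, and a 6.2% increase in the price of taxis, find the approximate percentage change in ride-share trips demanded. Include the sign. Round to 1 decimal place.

-12.6%

%ΔQ ≈ ε × %ΔP of taxis = -2.03 × (6.2%) = -12.6%.
Demand for ride-share trips falls by about 12.6%.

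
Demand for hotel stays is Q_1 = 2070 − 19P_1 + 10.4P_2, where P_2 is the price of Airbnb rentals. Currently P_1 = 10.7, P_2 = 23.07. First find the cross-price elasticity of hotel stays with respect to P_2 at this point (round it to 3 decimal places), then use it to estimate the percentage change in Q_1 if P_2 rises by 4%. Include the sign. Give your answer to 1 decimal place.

0.5%

At P_1 = 10.7, P_2 = 23.07: Q_1 = 2106.628.
∂Q_1/∂P_2 = 10.4.
ε = (∂Q_1/∂P_2)(P_2/Q_1) = 10.4000 × 23.07/2106.628 ≈ 0.114.
%ΔQ_1 ≈ ε × %ΔP_2 = 0.114 × (4%) = 0.5%.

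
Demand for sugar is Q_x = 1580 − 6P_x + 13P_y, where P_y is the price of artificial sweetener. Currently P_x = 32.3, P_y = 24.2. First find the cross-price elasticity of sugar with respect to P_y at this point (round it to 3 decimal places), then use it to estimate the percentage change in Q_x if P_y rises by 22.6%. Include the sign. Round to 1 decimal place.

At P_x = 32.3, P_y = 24.2: Q_x = 1700.8.
∂Q_x/∂P_y = 13.
ε = (∂Q_x/∂P_y)(P_y/Q_x) = 13.0000 × 24.2/1700.8 ≈ 0.185.
%ΔQ_x ≈ ε × %ΔP_y = 0.185 × (22.6%) = 4.2%.

4.2%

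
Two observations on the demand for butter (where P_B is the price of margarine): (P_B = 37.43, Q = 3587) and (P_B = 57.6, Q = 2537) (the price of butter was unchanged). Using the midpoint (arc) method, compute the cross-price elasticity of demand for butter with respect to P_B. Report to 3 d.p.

-0.808

ΔQ_A = 2537 − 3587 = -1050; ΔP_B = 57.6 − 37.43 = 20.17.
Midpoints: Q̄_A = 3062.0, P̄_B = 47.52.
ε = (ΔQ_A/Q̄_A)/(ΔP_B/P̄_B) = (-1050/3062.0)/(20.17/47.52) ≈ -0.808.
ε < 0: butter and margarine are complements.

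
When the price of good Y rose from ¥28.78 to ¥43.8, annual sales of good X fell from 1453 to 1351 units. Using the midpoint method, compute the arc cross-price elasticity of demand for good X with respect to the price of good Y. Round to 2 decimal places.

-0.18

ΔQ_X = 1351 − 1453 = -102; ΔP_Y = 43.8 − 28.78 = 15.02.
Midpoints: Q̄_X = 1402.0, P̄_Y = 36.29.
ε = (ΔQ_X/Q̄_X)/(ΔP_Y/P̄_Y) = (-102/1402.0)/(15.02/36.29) ≈ -0.18.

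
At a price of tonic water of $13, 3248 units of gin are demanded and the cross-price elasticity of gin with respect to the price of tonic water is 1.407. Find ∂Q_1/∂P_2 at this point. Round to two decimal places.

351.53

ε = (∂Q_1/∂P_2)·(P_2/Q_1) ⇒ ∂Q_1/∂P_2 = ε·Q_1/P_2 = 1.407 × 3248/13 ≈ 351.53.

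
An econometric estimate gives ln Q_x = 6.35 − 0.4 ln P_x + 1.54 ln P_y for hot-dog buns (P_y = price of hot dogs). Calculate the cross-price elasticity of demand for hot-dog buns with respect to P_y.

1.54

In a log-linear (constant-elasticity) demand function, the coefficient on ln P_y is the cross-price elasticity.
ε = 1.54. Positive, so hot-dog buns and hot dogs are substitutes.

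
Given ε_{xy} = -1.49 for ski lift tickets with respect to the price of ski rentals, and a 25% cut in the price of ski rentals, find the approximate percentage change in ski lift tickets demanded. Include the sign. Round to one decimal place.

%ΔQ ≈ ε × %ΔP of ski rentals = -1.49 × (-25%) = 37.3%.

37.3%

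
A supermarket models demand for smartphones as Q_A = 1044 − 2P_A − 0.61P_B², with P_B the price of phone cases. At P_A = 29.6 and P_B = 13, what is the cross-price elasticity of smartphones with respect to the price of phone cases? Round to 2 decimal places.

-0.23

At P_A = 29.6 and P_B = 13: Q_A = 881.71.
∂Q_A/∂P_B = -1.22P_B = -1.22(13) = -15.8600.
ε = (∂Q_A/∂P_B)(P_B/Q_A) = -15.8600 × (13/881.71) ≈ -0.23.
ε < 0: complements.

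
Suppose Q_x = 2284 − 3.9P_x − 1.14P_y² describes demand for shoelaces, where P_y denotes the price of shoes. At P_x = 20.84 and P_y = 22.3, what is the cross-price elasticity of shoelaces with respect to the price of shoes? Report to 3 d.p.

At P_x = 20.84 and P_y = 22.3: Q_x = 1635.813.
∂Q_x/∂P_y = -2.28P_y = -2.28(22.3) = -50.8440.
ε = (∂Q_x/∂P_y)(P_y/Q_x) = -50.8440 × (22.3/1635.813) ≈ -0.693.
ε < 0: complements.

-0.693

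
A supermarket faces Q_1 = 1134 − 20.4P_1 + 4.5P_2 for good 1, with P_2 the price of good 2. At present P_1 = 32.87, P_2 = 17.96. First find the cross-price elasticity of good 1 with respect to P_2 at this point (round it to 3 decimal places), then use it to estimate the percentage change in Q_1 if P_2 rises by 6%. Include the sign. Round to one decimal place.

0.9%

At P_1 = 32.87, P_2 = 17.96: Q_1 = 544.272.
∂Q_1/∂P_2 = 4.5.
ε = (∂Q_1/∂P_2)(P_2/Q_1) = 4.5000 × 17.96/544.272 ≈ 0.148.
%ΔQ_1 ≈ ε × %ΔP_2 = 0.148 × (6%) = 0.9%.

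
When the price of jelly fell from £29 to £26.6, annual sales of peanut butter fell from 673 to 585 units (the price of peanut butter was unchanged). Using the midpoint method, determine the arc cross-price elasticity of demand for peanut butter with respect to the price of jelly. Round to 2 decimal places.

ΔQ_A = 585 − 673 = -88; ΔP_B = 26.6 − 29 = -2.4.
Midpoints: Q̄_A = 629.0, P̄_B = 27.80.
ε = (ΔQ_A/Q̄_A)/(ΔP_B/P̄_B) = (-88/629.0)/(-2.4/27.80) ≈ 1.62.

1.62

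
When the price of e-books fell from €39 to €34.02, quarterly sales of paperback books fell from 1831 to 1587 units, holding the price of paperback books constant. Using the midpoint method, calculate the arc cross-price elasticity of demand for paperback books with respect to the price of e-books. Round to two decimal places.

ΔQ_A = 1587 − 1831 = -244; ΔP_B = 34.02 − 39 = -4.98.
Midpoints: Q̄_A = 1709.0, P̄_B = 36.51.
ε = (ΔQ_A/Q̄_A)/(ΔP_B/P̄_B) = (-244/1709.0)/(-4.98/36.51) ≈ 1.05.

1.05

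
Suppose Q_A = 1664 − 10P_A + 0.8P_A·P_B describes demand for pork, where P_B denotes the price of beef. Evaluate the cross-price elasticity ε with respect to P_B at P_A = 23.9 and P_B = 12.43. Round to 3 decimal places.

0.143

At P_A = 23.9 and P_B = 12.43: Q_A = 1662.662.
∂Q_A/∂P_B = 0.8P_A = 0.8(23.9) = 19.1200.
ε = (∂Q_A/∂P_B)(P_B/Q_A) = 19.1200 × (12.43/1662.662) ≈ 0.143.
ε > 0: substitutes.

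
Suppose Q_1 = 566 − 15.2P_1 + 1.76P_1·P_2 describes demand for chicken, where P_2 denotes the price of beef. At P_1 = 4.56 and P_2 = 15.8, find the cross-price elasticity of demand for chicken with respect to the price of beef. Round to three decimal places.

0.203

At P_1 = 4.56 and P_2 = 15.8: Q_1 = 623.492.
∂Q_1/∂P_2 = 1.76P_1 = 1.76(4.56) = 8.0256.
ε = (∂Q_1/∂P_2)(P_2/Q_1) = 8.0256 × (15.8/623.492) ≈ 0.203.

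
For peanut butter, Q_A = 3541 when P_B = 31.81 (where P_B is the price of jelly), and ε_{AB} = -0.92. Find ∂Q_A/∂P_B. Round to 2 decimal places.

ε = (∂Q_A/∂P_B)·(P_B/Q_A) ⇒ ∂Q_A/∂P_B = ε·Q_A/P_B = -0.92 × 3541/31.81 ≈ -102.41.

-102.41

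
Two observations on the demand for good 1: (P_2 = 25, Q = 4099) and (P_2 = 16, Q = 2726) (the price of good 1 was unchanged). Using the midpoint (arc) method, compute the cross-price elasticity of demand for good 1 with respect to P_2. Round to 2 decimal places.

0.92

ΔQ_1 = 2726 − 4099 = -1373; ΔP_2 = 16 − 25 = -9.
Midpoints: Q̄_1 = 3412.5, P̄_2 = 20.50.
ε = (ΔQ_1/Q̄_1)/(ΔP_2/P̄_2) = (-1373/3412.5)/(-9/20.50) ≈ 0.92.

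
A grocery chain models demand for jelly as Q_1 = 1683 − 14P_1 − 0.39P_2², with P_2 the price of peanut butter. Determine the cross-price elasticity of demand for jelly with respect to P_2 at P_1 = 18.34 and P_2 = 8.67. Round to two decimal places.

-0.04

At P_1 = 18.34 and P_2 = 8.67: Q_1 = 1396.924.
∂Q_1/∂P_2 = -0.78P_2 = -0.78(8.67) = -6.7626.
ε = (∂Q_1/∂P_2)(P_2/Q_1) = -6.7626 × (8.67/1396.924) ≈ -0.04.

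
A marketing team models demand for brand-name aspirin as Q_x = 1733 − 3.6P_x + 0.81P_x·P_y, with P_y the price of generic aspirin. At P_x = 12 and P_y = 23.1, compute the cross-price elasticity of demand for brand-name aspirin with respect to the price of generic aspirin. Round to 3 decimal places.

0.117

At P_x = 12 and P_y = 23.1: Q_x = 1914.332.
∂Q_x/∂P_y = 0.81P_x = 0.81(12) = 9.7200.
ε = (∂Q_x/∂P_y)(P_y/Q_x) = 9.7200 × (23.1/1914.332) ≈ 0.117.
ε > 0: substitutes.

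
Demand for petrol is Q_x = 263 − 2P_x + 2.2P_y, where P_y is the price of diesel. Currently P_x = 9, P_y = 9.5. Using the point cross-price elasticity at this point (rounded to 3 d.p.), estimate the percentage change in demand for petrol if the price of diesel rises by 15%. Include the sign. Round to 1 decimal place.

1.2%

At P_x = 9, P_y = 9.5: Q_x = 265.9.
∂Q_x/∂P_y = 2.2.
ε = (∂Q_x/∂P_y)(P_y/Q_x) = 2.2000 × 9.5/265.9 ≈ 0.079.
%ΔQ_x ≈ ε × %ΔP_y = 0.079 × (15%) = 1.2%.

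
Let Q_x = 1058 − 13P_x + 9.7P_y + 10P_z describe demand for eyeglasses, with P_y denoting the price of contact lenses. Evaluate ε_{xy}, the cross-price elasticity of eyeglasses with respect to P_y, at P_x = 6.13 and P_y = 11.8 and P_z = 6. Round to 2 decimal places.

At P_x = 6.13 and P_y = 11.8 and P_z = 6: Q_x = 1152.77.
∂Q_x/∂P_y = 9.7.
ε = (∂Q_x/∂P_y)(P_y/Q_x) = 9.7 × (11.8/1152.77) ≈ 0.10.

0.10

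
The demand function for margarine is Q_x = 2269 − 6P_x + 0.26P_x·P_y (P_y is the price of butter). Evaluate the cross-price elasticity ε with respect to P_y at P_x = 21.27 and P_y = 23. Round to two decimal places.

At P_x = 21.27 and P_y = 23: Q_x = 2268.575.
∂Q_x/∂P_y = 0.26P_x = 0.26(21.27) = 5.5302.
ε = (∂Q_x/∂P_y)(P_y/Q_x) = 5.5302 × (23/2268.575) ≈ 0.06.

0.06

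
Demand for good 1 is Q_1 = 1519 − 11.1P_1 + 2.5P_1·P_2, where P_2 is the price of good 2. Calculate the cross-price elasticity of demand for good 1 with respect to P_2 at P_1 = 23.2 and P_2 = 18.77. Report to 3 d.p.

At P_1 = 23.2 and P_2 = 18.77: Q_1 = 2350.14.
∂Q_1/∂P_2 = 2.5P_1 = 2.5(23.2) = 58.0000.
ε = (∂Q_1/∂P_2)(P_2/Q_1) = 58.0000 × (18.77/2350.14) ≈ 0.463.

0.463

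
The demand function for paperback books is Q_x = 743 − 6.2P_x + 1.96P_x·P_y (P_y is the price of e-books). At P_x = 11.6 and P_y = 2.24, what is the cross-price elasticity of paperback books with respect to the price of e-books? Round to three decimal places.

At P_x = 11.6 and P_y = 2.24: Q_x = 722.009.
∂Q_x/∂P_y = 1.96P_x = 1.96(11.6) = 22.7360.
ε = (∂Q_x/∂P_y)(P_y/Q_x) = 22.7360 × (2.24/722.009) ≈ 0.071.

0.071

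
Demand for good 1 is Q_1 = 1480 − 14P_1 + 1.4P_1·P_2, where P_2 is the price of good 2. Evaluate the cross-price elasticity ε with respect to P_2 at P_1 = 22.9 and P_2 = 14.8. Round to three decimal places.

0.290

At P_1 = 22.9 and P_2 = 14.8: Q_1 = 1633.888.
∂Q_1/∂P_2 = 1.4P_1 = 1.4(22.9) = 32.0600.
ε = (∂Q_1/∂P_2)(P_2/Q_1) = 32.0600 × (14.8/1633.888) ≈ 0.290.
ε > 0: substitutes.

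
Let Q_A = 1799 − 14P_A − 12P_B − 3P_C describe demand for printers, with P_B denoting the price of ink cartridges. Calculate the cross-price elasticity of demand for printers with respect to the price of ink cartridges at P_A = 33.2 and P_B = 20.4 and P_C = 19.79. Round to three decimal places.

-0.238

At P_A = 33.2 and P_B = 20.4 and P_C = 19.79: Q_A = 1030.03.
∂Q_A/∂P_B = -12.
ε = (∂Q_A/∂P_B)(P_B/Q_A) = -12 × (20.4/1030.03) ≈ -0.238.
Since ε < 0, printers and ink cartridges are complements.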